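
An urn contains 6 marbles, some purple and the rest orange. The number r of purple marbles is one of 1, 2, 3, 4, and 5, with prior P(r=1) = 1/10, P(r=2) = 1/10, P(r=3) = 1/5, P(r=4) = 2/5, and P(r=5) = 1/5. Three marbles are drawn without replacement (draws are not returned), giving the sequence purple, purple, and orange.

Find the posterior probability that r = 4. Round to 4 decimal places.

Under each hypothesis, the probability of the observed sequence is: P(data | r = 1) = (1/6)(0/5) = 0; P(data | r = 2) = (2/6)(1/5)(4/4) = 1/15; P(data | r = 3) = (3/6)(2/5)(3/4) = 3/20; P(data | r = 4) = (4/6)(3/5)(2/4) = 1/5; P(data | r = 5) = (5/6)(4/5)(1/4) = 1/6.
Multiplying each by its prior: 1/10 · 0 = 0, 1/10 · 1/15 = 1/150, 1/5 · 3/20 = 3/100, 2/5 · 1/5 = 2/25, 1/5 · 1/6 = 1/30; these sum to 3/20.
Therefore the posterior P(r = 4 | data) = (2/25) / (3/20) = 8/15.

0.5333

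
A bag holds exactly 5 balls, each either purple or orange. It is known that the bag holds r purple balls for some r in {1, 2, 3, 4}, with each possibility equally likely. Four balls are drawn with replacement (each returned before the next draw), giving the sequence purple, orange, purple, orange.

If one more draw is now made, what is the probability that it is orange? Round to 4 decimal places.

0.5000

The likelihood of the observed sequence under each hypothesis: P(data | r = 1) = (1/5)(4/5)(1/5)(4/5) = 16/625; P(data | r = 2) = (2/5)(3/5)(2/5)(3/5) = 36/625; P(data | r = 3) = (3/5)(2/5)(3/5)(2/5) = 36/625; P(data | r = 4) = (4/5)(1/5)(4/5)(1/5) = 16/625.
Multiplying each by its prior: 1/4 · 16/625 = 4/625, 1/4 · 36/625 = 9/625, 1/4 · 36/625 = 9/625, 1/4 · 16/625 = 4/625; summing to 26/625.
Dividing through by the total gives posterior P(r = 1 | data) = 2/13, P(r = 2 | data) = 9/26, P(r = 3 | data) = 9/26, P(r = 4 | data) = 2/13.
So P(orange next | data) = Σ P(orange next | H) P(H | data) = (4/5)(2/13) + (3/5)(9/26) + (2/5)(9/26) + (1/5)(2/13) = 1/2.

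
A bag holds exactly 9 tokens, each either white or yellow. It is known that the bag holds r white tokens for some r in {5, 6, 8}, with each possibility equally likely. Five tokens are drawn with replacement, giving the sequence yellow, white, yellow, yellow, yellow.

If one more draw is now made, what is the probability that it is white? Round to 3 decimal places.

0.587

Compute the likelihood of the observed sequence for each case: P(data | r = 5) = (4/9)(5/9)(4/9)(4/9)(4/9) = 0.021677; P(data | r = 6) = (3/9)(6/9)(3/9)(3/9)(3/9) = 0.0082305; P(data | r = 8) = (1/9)(8/9)(1/9)(1/9)(1/9) = 0.00013548.
The prior-weighted likelihoods are 1/3 · 0.021677 = 0.0072256, 1/3 · 0.0082305 = 0.0027435, 1/3 · 0.00013548 = 4.516e-05; these sum to 0.010014.
Dividing through by the total gives posterior P(r = 5 | data) = 0.72153, P(r = 6 | data) = 0.27396, P(r = 8 | data) = 0.0045096.
So P(white next | data) = Σ P(white next | H) P(H | data) = (5/9)(0.72153) + (2/3)(0.27396) + (8/9)(0.0045096) = 0.5875.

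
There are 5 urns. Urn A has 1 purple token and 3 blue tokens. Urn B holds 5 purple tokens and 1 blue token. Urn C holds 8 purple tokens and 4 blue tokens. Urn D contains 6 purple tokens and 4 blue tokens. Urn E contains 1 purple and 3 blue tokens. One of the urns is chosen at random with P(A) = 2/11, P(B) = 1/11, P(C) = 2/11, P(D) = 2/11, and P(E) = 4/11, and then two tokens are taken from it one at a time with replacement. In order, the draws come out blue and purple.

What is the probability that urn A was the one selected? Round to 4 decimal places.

0.1714

The likelihood of the observed sequence under each hypothesis: P(data | urn A) = (3/4)(1/4) = 0.1875; P(data | urn B) = (1/6)(5/6) = 0.13889; P(data | urn C) = (4/12)(8/12) = 0.22222; P(data | urn D) = (4/10)(6/10) = 0.24; P(data | urn E) = (3/4)(1/4) = 0.1875.
Multiplying each by its prior: 2/11 · 0.1875 = 0.034091, 1/11 · 0.13889 = 0.012626, 2/11 · 0.22222 = 0.040404, 2/11 · 0.24 = 0.043636, 4/11 · 0.1875 = 0.068182; with total 0.19894.
By Bayes' rule, P(urn A | data) = (0.034091) / (0.19894) = 0.17136.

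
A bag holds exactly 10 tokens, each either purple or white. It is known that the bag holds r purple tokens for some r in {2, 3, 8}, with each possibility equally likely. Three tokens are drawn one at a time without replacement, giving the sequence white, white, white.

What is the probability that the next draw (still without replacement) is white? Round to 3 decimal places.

For each hypothesis, P(data | H) works out to: P(data | r = 2) = (8/10)(7/9)(6/8) = 7/15; P(data | r = 3) = (7/10)(6/9)(5/8) = 7/24; P(data | r = 8) = (2/10)(1/9)(0/8) = 0.
Weighting by the prior gives 1/3 · 7/15 = 7/45, 1/3 · 7/24 = 7/72, 1/3 · 0 = 0; with total 91/360.
Dividing through by the total gives posterior P(r = 2 | data) = 8/13, P(r = 3 | data) = 5/13, P(r = 8 | data) = 0.
So P(white next | data) = Σ P(white next | H) P(H | data) = (5/7)(8/13) + (4/7)(5/13) = 60/91.

0.659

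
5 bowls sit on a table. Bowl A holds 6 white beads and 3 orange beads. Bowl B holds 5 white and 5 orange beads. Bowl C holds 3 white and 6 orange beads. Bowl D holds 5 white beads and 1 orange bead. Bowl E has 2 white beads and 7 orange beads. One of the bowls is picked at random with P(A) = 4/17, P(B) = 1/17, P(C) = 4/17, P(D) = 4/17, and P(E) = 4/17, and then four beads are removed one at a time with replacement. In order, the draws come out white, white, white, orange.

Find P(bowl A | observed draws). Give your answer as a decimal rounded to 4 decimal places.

Under each hypothesis, the probability of the observed sequence is: P(data | bowl A) = (6/9)(6/9)(6/9)(3/9) = 0.098765; P(data | bowl B) = (5/10)(5/10)(5/10)(5/10) = 0.0625; P(data | bowl C) = (3/9)(3/9)(3/9)(6/9) = 0.024691; P(data | bowl D) = (5/6)(5/6)(5/6)(1/6) = 0.096451; P(data | bowl E) = (2/9)(2/9)(2/9)(7/9) = 0.0085353.
Multiplying each by its prior: 4/17 · 0.098765 = 0.023239, 1/17 · 0.0625 = 0.0036765, 4/17 · 0.024691 = 0.0058097, 4/17 · 0.096451 = 0.022694, 4/17 · 0.0085353 = 0.0020083; summing to 0.057428.
Therefore the posterior P(bowl A | data) = (0.023239) / (0.057428) = 0.40466.

0.4047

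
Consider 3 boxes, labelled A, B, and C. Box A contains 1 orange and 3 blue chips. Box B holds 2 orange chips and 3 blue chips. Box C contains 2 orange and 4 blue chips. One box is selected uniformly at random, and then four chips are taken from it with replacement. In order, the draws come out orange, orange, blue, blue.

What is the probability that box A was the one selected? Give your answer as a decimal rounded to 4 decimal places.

0.2473

Compute the likelihood of the observed sequence for each case: P(data | box A) = (1/4)(1/4)(3/4)(3/4) = 0.035156; P(data | box B) = (2/5)(2/5)(3/5)(3/5) = 0.0576; P(data | box C) = (2/6)(2/6)(4/6)(4/6) = 0.049383.
Weighting by the prior gives 1/3 · 0.035156 = 0.011719, 1/3 · 0.0576 = 0.0192, 1/3 · 0.049383 = 0.016461; with total 0.04738.
By Bayes' rule, P(box A | data) = (0.011719) / (0.04738) = 0.24734.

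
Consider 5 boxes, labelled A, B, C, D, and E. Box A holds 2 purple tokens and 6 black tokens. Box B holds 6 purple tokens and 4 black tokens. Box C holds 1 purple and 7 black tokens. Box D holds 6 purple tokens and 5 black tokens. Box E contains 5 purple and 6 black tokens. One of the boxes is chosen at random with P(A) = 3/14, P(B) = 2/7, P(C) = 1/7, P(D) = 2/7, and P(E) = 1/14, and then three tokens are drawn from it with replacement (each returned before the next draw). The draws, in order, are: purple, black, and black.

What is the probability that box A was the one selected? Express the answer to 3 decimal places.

The likelihood of the observed sequence under each hypothesis: P(data | box A) = (2/8)(6/8)(6/8) = 0.14062; P(data | box B) = (6/10)(4/10)(4/10) = 0.096; P(data | box C) = (1/8)(7/8)(7/8) = 0.095703; P(data | box D) = (6/11)(5/11)(5/11) = 0.1127; P(data | box E) = (5/11)(6/11)(6/11) = 0.13524.
Weighting by the prior gives 3/14 · 0.14062 = 0.030134, 2/7 · 0.096 = 0.027429, 1/7 · 0.095703 = 0.013672, 2/7 · 0.1127 = 0.032199, 1/14 · 0.13524 = 0.0096598; these sum to 0.11309.
So P(box A | data) = (0.030134) / (0.11309) = 0.26645.

0.266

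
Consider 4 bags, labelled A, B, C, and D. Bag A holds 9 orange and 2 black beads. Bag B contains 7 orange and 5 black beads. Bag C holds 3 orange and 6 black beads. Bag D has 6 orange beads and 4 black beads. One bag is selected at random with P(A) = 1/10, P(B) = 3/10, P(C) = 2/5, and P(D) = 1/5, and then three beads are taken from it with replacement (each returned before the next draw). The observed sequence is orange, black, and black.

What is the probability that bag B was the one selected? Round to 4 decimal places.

For each hypothesis, P(data | H) works out to: P(data | bag A) = (9/11)(2/11)(2/11) = 0.027047; P(data | bag B) = (7/12)(5/12)(5/12) = 0.10127; P(data | bag C) = (3/9)(6/9)(6/9) = 0.14815; P(data | bag D) = (6/10)(4/10)(4/10) = 0.096.
Multiplying each by its prior: 1/10 · 0.027047 = 0.0027047, 3/10 · 0.10127 = 0.030382, 2/5 · 0.14815 = 0.059259, 1/5 · 0.096 = 0.0192; these sum to 0.11155.
By Bayes' rule, P(bag B | data) = (0.030382) / (0.11155) = 0.27237.

0.2724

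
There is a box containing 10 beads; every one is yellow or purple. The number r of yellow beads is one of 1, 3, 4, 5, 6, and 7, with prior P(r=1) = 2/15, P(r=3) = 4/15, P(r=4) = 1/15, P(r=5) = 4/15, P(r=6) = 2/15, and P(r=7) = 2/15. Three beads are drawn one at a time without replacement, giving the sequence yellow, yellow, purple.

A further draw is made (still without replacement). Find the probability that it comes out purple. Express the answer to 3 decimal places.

0.529

Under each hypothesis, the probability of the observed sequence is: P(data | r = 1) = (1/10)(0/9) = 0; P(data | r = 3) = (3/10)(2/9)(7/8) = 0.058333; P(data | r = 4) = (4/10)(3/9)(6/8) = 0.1; P(data | r = 5) = (5/10)(4/9)(5/8) = 0.13889; P(data | r = 6) = (6/10)(5/9)(4/8) = 0.16667; P(data | r = 7) = (7/10)(6/9)(3/8) = 0.175.
Weighting by the prior gives 2/15 · 0 = 0, 4/15 · 0.058333 = 0.015556, 1/15 · 0.1 = 0.0066667, 4/15 · 0.13889 = 0.037037, 2/15 · 0.16667 = 0.022222, 2/15 · 0.175 = 0.023333; with total 0.10481.
The posterior is then P(r = 1 | data) = 0, P(r = 3 | data) = 0.14841, P(r = 4 | data) = 0.063604, P(r = 5 | data) = 0.35336, P(r = 6 | data) = 0.21201, P(r = 7 | data) = 0.22261.
The predictive probability is P(purple next | data) = (6/7)(0.14841) + (5/7)(0.063604) + (4/7)(0.35336) + (3/7)(0.21201) + (2/7)(0.22261) = 0.52903.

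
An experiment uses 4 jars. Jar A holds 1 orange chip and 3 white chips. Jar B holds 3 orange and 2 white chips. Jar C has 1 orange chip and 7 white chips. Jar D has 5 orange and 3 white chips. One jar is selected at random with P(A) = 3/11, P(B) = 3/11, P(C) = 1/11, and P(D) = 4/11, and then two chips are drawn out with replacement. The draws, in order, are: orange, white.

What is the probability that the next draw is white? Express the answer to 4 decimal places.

Under each hypothesis, the probability of the observed sequence is: P(data | jar A) = (1/4)(3/4) = 0.1875; P(data | jar B) = (3/5)(2/5) = 0.24; P(data | jar C) = (1/8)(7/8) = 0.10938; P(data | jar D) = (5/8)(3/8) = 0.23438.
Multiplying each by its prior: 3/11 · 0.1875 = 0.051136, 3/11 · 0.24 = 0.065455, 1/11 · 0.10938 = 0.0099432, 4/11 · 0.23438 = 0.085227; summing to 0.21176.
Dividing through by the total gives posterior P(jar A | data) = 0.24148, P(jar B | data) = 0.3091, P(jar C | data) = 0.046955, P(jar D | data) = 0.40247.
So P(white next | data) = Σ P(white next | H) P(H | data) = (3/4)(0.24148) + (2/5)(0.3091) + (7/8)(0.046955) + (3/8)(0.40247) = 0.49676.

0.4968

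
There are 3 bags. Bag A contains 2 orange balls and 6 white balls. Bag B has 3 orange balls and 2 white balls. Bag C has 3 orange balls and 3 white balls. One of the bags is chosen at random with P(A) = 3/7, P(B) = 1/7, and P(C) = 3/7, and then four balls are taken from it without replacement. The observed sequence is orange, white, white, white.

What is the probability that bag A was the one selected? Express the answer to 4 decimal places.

Under each hypothesis, the probability of the observed sequence is: P(data | bag A) = (2/8)(6/7)(5/6)(4/5) = 1/7; P(data | bag B) = (3/5)(2/4)(1/3)(0/2) = 0; P(data | bag C) = (3/6)(3/5)(2/4)(1/3) = 1/20.
Multiplying each by its prior: 3/7 · 1/7 = 3/49, 1/7 · 0 = 0, 3/7 · 1/20 = 3/140; summing to 81/980.
So P(bag A | data) = (3/49) / (81/980) = 20/27.

0.7407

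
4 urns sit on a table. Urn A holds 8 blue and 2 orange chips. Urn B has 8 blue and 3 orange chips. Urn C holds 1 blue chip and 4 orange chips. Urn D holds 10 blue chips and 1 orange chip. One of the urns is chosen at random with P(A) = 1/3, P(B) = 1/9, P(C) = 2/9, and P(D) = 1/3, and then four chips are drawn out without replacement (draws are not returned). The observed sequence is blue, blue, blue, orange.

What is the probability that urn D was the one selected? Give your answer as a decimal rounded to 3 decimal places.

0.341

Compute the likelihood of the observed sequence for each case: P(data | urn A) = (8/10)(7/9)(6/8)(2/7) = 2/15; P(data | urn B) = (8/11)(7/10)(6/9)(3/8) = 7/55; P(data | urn C) = (1/5)(0/4) = 0; P(data | urn D) = (10/11)(9/10)(8/9)(1/8) = 1/11.
Multiplying each by its prior: 1/3 · 2/15 = 2/45, 1/9 · 7/55 = 7/495, 2/9 · 0 = 0, 1/3 · 1/11 = 1/33; with total 4/45.
Hence P(urn D | data) = (1/33) / (4/45) = 15/44.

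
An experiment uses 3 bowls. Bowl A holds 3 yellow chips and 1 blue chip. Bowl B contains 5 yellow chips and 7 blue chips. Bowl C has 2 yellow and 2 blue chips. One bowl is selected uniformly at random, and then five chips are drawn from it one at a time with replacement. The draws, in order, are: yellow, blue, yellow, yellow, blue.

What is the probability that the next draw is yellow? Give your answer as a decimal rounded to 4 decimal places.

0.5552

Under each hypothesis, the probability of the observed sequence is: P(data | bowl A) = (3/4)(1/4)(3/4)(3/4)(1/4) = 0.026367; P(data | bowl B) = (5/12)(7/12)(5/12)(5/12)(7/12) = 0.024615; P(data | bowl C) = (2/4)(2/4)(2/4)(2/4)(2/4) = 0.03125.
The prior-weighted likelihoods are 1/3 · 0.026367 = 0.0087891, 1/3 · 0.024615 = 0.008205, 1/3 · 0.03125 = 0.010417; summing to 0.027411.
Dividing through by the total gives posterior P(bowl A | data) = 0.32064, P(bowl B | data) = 0.29934, P(bowl C | data) = 0.38002.
The predictive probability is P(yellow next | data) = (3/4)(0.32064) + (5/12)(0.29934) + (1/2)(0.38002) = 0.55522.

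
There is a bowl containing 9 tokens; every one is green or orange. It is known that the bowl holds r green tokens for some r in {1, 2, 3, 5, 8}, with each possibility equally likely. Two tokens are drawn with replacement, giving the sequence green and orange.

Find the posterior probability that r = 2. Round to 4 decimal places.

The likelihood of the observed sequence under each hypothesis: P(data | r = 1) = (1/9)(8/9) = 8/81; P(data | r = 2) = (2/9)(7/9) = 14/81; P(data | r = 3) = (3/9)(6/9) = 2/9; P(data | r = 5) = (5/9)(4/9) = 20/81; P(data | r = 8) = (8/9)(1/9) = 8/81.
The prior-weighted likelihoods are 1/5 · 8/81 = 8/405, 1/5 · 14/81 = 14/405, 1/5 · 2/9 = 2/45, 1/5 · 20/81 = 4/81, 1/5 · 8/81 = 8/405; these sum to 68/405.
Hence P(r = 2 | data) = (14/405) / (68/405) = 7/34.

0.2059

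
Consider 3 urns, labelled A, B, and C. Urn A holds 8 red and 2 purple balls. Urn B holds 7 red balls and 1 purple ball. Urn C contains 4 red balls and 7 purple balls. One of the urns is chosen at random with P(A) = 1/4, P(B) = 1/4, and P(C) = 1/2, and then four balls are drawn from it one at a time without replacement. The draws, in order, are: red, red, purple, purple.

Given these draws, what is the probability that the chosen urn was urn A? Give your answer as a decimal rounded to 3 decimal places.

The likelihood of the observed sequence under each hypothesis: P(data | urn A) = (8/10)(7/9)(2/8)(1/7) = 1/45; P(data | urn B) = (7/8)(6/7)(1/6)(0/5) = 0; P(data | urn C) = (4/11)(3/10)(7/9)(6/8) = 7/110.
The prior-weighted likelihoods are 1/4 · 1/45 = 1/180, 1/4 · 0 = 0, 1/2 · 7/110 = 7/220; with total 37/990.
Hence P(urn A | data) = (1/180) / (37/990) = 11/74.

0.149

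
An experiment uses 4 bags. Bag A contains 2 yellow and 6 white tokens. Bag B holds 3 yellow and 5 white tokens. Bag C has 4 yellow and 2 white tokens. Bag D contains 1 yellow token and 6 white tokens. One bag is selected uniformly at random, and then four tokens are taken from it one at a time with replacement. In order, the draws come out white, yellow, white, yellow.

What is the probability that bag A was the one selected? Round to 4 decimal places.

Under each hypothesis, the probability of the observed sequence is: P(data | bag A) = (6/8)(2/8)(6/8)(2/8) = 0.035156; P(data | bag B) = (5/8)(3/8)(5/8)(3/8) = 0.054932; P(data | bag C) = (2/6)(4/6)(2/6)(4/6) = 0.049383; P(data | bag D) = (6/7)(1/7)(6/7)(1/7) = 0.014994.
The prior-weighted likelihoods are 1/4 · 0.035156 = 0.0087891, 1/4 · 0.054932 = 0.013733, 1/4 · 0.049383 = 0.012346, 1/4 · 0.014994 = 0.0037484; these sum to 0.038616.
Hence P(bag A | data) = (0.0087891) / (0.038616) = 0.2276.

0.2276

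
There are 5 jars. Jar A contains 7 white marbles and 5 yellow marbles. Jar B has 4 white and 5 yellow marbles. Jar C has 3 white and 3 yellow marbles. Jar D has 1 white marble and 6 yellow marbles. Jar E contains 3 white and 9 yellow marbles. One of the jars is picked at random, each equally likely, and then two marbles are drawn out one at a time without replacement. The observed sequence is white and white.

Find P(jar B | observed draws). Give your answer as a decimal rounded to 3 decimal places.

0.228

Compute the likelihood of the observed sequence for each case: P(data | jar A) = (7/12)(6/11) = 0.31818; P(data | jar B) = (4/9)(3/8) = 0.16667; P(data | jar C) = (3/6)(2/5) = 0.2; P(data | jar D) = (1/7)(0/6) = 0; P(data | jar E) = (3/12)(2/11) = 0.045455.
The prior-weighted likelihoods are 1/5 · 0.31818 = 0.063636, 1/5 · 0.16667 = 0.033333, 1/5 · 0.2 = 0.04, 1/5 · 0 = 0, 1/5 · 0.045455 = 0.0090909; summing to 0.14606.
Hence P(jar B | data) = (0.033333) / (0.14606) = 0.22822.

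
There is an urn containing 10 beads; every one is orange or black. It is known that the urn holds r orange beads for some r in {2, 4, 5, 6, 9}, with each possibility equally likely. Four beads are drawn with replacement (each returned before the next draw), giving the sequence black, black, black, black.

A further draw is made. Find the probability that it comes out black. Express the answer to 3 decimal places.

For each hypothesis, P(data | H) works out to: P(data | r = 2) = (8/10)(8/10)(8/10)(8/10) = 0.4096; P(data | r = 4) = (6/10)(6/10)(6/10)(6/10) = 0.1296; P(data | r = 5) = (5/10)(5/10)(5/10)(5/10) = 0.0625; P(data | r = 6) = (4/10)(4/10)(4/10)(4/10) = 0.0256; P(data | r = 9) = (1/10)(1/10)(1/10)(1/10) = 0.0001.
Multiplying each by its prior: 1/5 · 0.4096 = 0.08192, 1/5 · 0.1296 = 0.02592, 1/5 · 0.0625 = 0.0125, 1/5 · 0.0256 = 0.00512, 1/5 · 0.0001 = 2e-05; summing to 0.12548.
The posterior is then P(r = 2 | data) = 0.65285, P(r = 4 | data) = 0.20657, P(r = 5 | data) = 0.099617, P(r = 6 | data) = 0.040803, P(r = 9 | data) = 0.00015939.
The predictive probability is P(black next | data) = (4/5)(0.65285) + (3/5)(0.20657) + (1/2)(0.099617) + (2/5)(0.040803) + (1/10)(0.00015939) = 0.71237.

0.712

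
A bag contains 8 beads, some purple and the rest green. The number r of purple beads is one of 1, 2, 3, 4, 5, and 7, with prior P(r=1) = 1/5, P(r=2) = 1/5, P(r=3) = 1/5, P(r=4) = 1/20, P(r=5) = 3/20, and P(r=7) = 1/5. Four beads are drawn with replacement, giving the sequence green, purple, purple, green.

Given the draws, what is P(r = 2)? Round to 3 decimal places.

0.206

For each hypothesis, P(data | H) works out to: P(data | r = 1) = (7/8)(1/8)(1/8)(7/8) = 0.011963; P(data | r = 2) = (6/8)(2/8)(2/8)(6/8) = 0.035156; P(data | r = 3) = (5/8)(3/8)(3/8)(5/8) = 0.054932; P(data | r = 4) = (4/8)(4/8)(4/8)(4/8) = 0.0625; P(data | r = 5) = (3/8)(5/8)(5/8)(3/8) = 0.054932; P(data | r = 7) = (1/8)(7/8)(7/8)(1/8) = 0.011963.
Weighting by the prior gives 1/5 · 0.011963 = 0.0023926, 1/5 · 0.035156 = 0.0070313, 1/5 · 0.054932 = 0.010986, 1/20 · 0.0625 = 0.003125, 3/20 · 0.054932 = 0.0082397, 1/5 · 0.011963 = 0.0023926; these sum to 0.034167.
Hence P(r = 2 | data) = (0.0070313) / (0.034167) = 0.20579.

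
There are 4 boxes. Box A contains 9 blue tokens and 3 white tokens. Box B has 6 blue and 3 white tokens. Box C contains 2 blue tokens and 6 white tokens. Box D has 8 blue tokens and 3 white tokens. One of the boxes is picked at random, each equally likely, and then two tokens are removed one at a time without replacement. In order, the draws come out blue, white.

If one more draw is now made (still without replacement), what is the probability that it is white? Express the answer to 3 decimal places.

For each hypothesis, P(data | H) works out to: P(data | box A) = (9/12)(3/11) = 0.20455; P(data | box B) = (6/9)(3/8) = 0.25; P(data | box C) = (2/8)(6/7) = 0.21429; P(data | box D) = (8/11)(3/10) = 0.21818.
The prior-weighted likelihoods are 1/4 · 0.20455 = 0.051136, 1/4 · 0.25 = 0.0625, 1/4 · 0.21429 = 0.053571, 1/4 · 0.21818 = 0.054545; summing to 0.22175.
Dividing through by the total gives posterior P(box A | data) = 0.2306, P(box B | data) = 0.28184, P(box C | data) = 0.24158, P(box D | data) = 0.24597.
The predictive probability is P(white next | data) = (1/5)(0.2306) + (2/7)(0.28184) + (5/6)(0.24158) + (2/9)(0.24597) = 0.38263.

0.383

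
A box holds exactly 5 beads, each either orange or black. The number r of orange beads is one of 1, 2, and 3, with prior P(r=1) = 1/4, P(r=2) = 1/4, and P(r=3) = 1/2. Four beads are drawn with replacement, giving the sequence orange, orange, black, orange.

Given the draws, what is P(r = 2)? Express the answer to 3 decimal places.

0.176

Compute the likelihood of the observed sequence for each case: P(data | r = 1) = (1/5)(1/5)(4/5)(1/5) = 4/625; P(data | r = 2) = (2/5)(2/5)(3/5)(2/5) = 24/625; P(data | r = 3) = (3/5)(3/5)(2/5)(3/5) = 54/625.
The prior-weighted likelihoods are 1/4 · 4/625 = 1/625, 1/4 · 24/625 = 6/625, 1/2 · 54/625 = 27/625; with total 34/625.
Therefore the posterior P(r = 2 | data) = (6/625) / (34/625) = 3/17.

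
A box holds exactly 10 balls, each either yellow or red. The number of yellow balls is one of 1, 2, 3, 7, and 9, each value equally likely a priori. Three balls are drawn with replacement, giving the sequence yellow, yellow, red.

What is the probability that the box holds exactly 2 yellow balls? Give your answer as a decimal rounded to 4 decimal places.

0.0964

The likelihood of the observed sequence under each hypothesis: P(data | r = 1) = (1/10)(1/10)(9/10) = 0.009; P(data | r = 2) = (2/10)(2/10)(8/10) = 0.032; P(data | r = 3) = (3/10)(3/10)(7/10) = 0.063; P(data | r = 7) = (7/10)(7/10)(3/10) = 0.147; P(data | r = 9) = (9/10)(9/10)(1/10) = 0.081.
The prior-weighted likelihoods are 1/5 · 0.009 = 0.0018, 1/5 · 0.032 = 0.0064, 1/5 · 0.063 = 0.0126, 1/5 · 0.147 = 0.0294, 1/5 · 0.081 = 0.0162; with total 0.0664.
By Bayes' rule, P(r = 2 | data) = (0.0064) / (0.0664) = 0.096386.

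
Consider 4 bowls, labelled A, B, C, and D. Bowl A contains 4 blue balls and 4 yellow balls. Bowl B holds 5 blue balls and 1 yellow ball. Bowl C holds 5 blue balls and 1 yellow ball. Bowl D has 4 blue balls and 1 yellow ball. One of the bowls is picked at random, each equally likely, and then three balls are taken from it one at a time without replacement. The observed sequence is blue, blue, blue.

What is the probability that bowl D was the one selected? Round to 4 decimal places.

0.2718

For each hypothesis, P(data | H) works out to: P(data | bowl A) = (4/8)(3/7)(2/6) = 1/14; P(data | bowl B) = (5/6)(4/5)(3/4) = 1/2; P(data | bowl C) = (5/6)(4/5)(3/4) = 1/2; P(data | bowl D) = (4/5)(3/4)(2/3) = 2/5.
Multiplying each by its prior: 1/4 · 1/14 = 1/56, 1/4 · 1/2 = 1/8, 1/4 · 1/2 = 1/8, 1/4 · 2/5 = 1/10; summing to 103/280.
Therefore the posterior P(bowl D | data) = (1/10) / (103/280) = 28/103.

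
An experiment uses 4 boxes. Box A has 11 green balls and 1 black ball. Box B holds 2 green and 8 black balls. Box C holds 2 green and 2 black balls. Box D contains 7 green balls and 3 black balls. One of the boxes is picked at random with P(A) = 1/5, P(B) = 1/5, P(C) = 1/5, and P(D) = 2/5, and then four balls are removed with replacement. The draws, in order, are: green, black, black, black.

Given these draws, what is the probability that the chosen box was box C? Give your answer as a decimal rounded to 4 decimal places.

0.3075

The likelihood of the observed sequence under each hypothesis: P(data | box A) = (11/12)(1/12)(1/12)(1/12) = 0.00053048; P(data | box B) = (2/10)(8/10)(8/10)(8/10) = 0.1024; P(data | box C) = (2/4)(2/4)(2/4)(2/4) = 0.0625; P(data | box D) = (7/10)(3/10)(3/10)(3/10) = 0.0189.
Weighting by the prior gives 1/5 · 0.00053048 = 0.0001061, 1/5 · 0.1024 = 0.02048, 1/5 · 0.0625 = 0.0125, 2/5 · 0.0189 = 0.00756; with total 0.040646.
Hence P(box C | data) = (0.0125) / (0.040646) = 0.30753.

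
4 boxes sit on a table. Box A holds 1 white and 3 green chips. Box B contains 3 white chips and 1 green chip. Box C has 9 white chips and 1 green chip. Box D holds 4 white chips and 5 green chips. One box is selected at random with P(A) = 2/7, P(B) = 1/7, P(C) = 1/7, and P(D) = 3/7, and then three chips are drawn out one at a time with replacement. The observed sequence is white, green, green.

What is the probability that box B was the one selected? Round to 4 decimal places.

0.0626

Under each hypothesis, the probability of the observed sequence is: P(data | box A) = (1/4)(3/4)(3/4) = 0.14062; P(data | box B) = (3/4)(1/4)(1/4) = 0.046875; P(data | box C) = (9/10)(1/10)(1/10) = 0.009; P(data | box D) = (4/9)(5/9)(5/9) = 0.13717.
Multiplying each by its prior: 2/7 · 0.14062 = 0.040179, 1/7 · 0.046875 = 0.0066964, 1/7 · 0.009 = 0.0012857, 3/7 · 0.13717 = 0.058789; summing to 0.10695.
So P(box B | data) = (0.0066964) / (0.10695) = 0.062613.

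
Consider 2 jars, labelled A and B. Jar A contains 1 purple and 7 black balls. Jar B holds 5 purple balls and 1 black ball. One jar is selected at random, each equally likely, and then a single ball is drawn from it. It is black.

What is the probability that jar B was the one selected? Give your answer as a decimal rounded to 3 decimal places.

0.160

Under each hypothesis, the probability of this draw is: P(data | jar A) = (7/8) = 7/8; P(data | jar B) = (1/6) = 1/6.
Multiplying each by its prior: 1/2 · 7/8 = 7/16, 1/2 · 1/6 = 1/12; summing to 25/48.
So P(jar B | data) = (1/12) / (25/48) = 4/25.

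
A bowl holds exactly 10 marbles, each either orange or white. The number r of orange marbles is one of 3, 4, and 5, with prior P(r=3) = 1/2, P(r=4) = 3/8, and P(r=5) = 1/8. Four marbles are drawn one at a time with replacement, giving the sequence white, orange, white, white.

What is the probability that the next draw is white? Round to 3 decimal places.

Compute the likelihood of the observed sequence for each case: P(data | r = 3) = (7/10)(3/10)(7/10)(7/10) = 0.1029; P(data | r = 4) = (6/10)(4/10)(6/10)(6/10) = 0.0864; P(data | r = 5) = (5/10)(5/10)(5/10)(5/10) = 0.0625.
Multiplying each by its prior: 1/2 · 0.1029 = 0.05145, 3/8 · 0.0864 = 0.0324, 1/8 · 0.0625 = 0.0078125; summing to 0.091662.
Normalising, the posterior is P(r = 3 | data) = 0.5613, P(r = 4 | data) = 0.35347, P(r = 5 | data) = 0.085231.
The predictive probability is P(white next | data) = (7/10)(0.5613) + (3/5)(0.35347) + (1/2)(0.085231) = 0.64761.

0.648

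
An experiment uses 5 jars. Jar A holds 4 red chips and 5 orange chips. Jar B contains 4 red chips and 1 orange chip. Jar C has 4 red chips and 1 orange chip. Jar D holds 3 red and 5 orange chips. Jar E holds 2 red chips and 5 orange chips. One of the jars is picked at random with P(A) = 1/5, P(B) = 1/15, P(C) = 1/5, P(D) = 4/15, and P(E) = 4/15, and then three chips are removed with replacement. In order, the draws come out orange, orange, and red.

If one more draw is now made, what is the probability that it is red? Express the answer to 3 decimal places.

For each hypothesis, P(data | H) works out to: P(data | jar A) = (5/9)(5/9)(4/9) = 0.13717; P(data | jar B) = (1/5)(1/5)(4/5) = 0.032; P(data | jar C) = (1/5)(1/5)(4/5) = 0.032; P(data | jar D) = (5/8)(5/8)(3/8) = 0.14648; P(data | jar E) = (5/7)(5/7)(2/7) = 0.14577.
The prior-weighted likelihoods are 1/5 · 0.13717 = 0.027435, 1/15 · 0.032 = 0.0021333, 1/5 · 0.032 = 0.0064, 4/15 · 0.14648 = 0.039062, 4/15 · 0.14577 = 0.038873; with total 0.1139.
Normalising, the posterior is P(jar A | data) = 0.24086, P(jar B | data) = 0.018729, P(jar C | data) = 0.056188, P(jar D | data) = 0.34294, P(jar E | data) = 0.34128.
Averaging over the posterior, P(red next | data) = (4/9)(0.24086) + (4/5)(0.018729) + (4/5)(0.056188) + (3/8)(0.34294) + (2/7)(0.34128) = 0.3931.

0.393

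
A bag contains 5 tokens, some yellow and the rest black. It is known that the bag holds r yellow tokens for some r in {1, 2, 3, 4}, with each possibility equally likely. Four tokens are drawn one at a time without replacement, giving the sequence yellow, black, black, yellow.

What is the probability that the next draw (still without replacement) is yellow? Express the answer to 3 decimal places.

0.500

Compute the likelihood of the observed sequence for each case: P(data | r = 1) = (1/5)(4/4)(3/3)(0/2) = 0; P(data | r = 2) = (2/5)(3/4)(2/3)(1/2) = 1/10; P(data | r = 3) = (3/5)(2/4)(1/3)(2/2) = 1/10; P(data | r = 4) = (4/5)(1/4)(0/3) = 0.
Multiplying each by its prior: 1/4 · 0 = 0, 1/4 · 1/10 = 1/40, 1/4 · 1/10 = 1/40, 1/4 · 0 = 0; these sum to 1/20.
Dividing through by the total gives posterior P(r = 1 | data) = 0, P(r = 2 | data) = 1/2, P(r = 3 | data) = 1/2, P(r = 4 | data) = 0.
The predictive probability is P(yellow next | data) = (0)(1/2) + (1)(1/2) = 1/2.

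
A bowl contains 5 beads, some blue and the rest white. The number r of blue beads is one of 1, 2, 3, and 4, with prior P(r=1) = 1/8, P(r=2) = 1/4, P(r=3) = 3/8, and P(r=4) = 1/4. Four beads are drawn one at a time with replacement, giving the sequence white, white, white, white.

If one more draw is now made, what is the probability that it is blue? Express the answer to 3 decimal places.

For each hypothesis, P(data | H) works out to: P(data | r = 1) = (4/5)(4/5)(4/5)(4/5) = 0.4096; P(data | r = 2) = (3/5)(3/5)(3/5)(3/5) = 0.1296; P(data | r = 3) = (2/5)(2/5)(2/5)(2/5) = 0.0256; P(data | r = 4) = (1/5)(1/5)(1/5)(1/5) = 0.0016.
Weighting by the prior gives 1/8 · 0.4096 = 0.0512, 1/4 · 0.1296 = 0.0324, 3/8 · 0.0256 = 0.0096, 1/4 · 0.0016 = 0.0004; these sum to 0.0936.
The posterior is then P(r = 1 | data) = 0.54701, P(r = 2 | data) = 0.34615, P(r = 3 | data) = 0.10256, P(r = 4 | data) = 0.0042735.
The predictive probability is P(blue next | data) = (1/5)(0.54701) + (2/5)(0.34615) + (3/5)(0.10256) + (4/5)(0.0042735) = 0.31282.

0.313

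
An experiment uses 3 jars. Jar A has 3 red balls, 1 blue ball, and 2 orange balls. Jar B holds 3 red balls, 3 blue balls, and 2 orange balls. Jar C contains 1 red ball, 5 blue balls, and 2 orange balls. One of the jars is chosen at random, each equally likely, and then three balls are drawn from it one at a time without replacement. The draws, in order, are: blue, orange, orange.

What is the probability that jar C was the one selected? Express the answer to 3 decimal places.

The likelihood of the observed sequence under each hypothesis: P(data | jar A) = (1/6)(2/5)(1/4) = 1/60; P(data | jar B) = (3/8)(2/7)(1/6) = 1/56; P(data | jar C) = (5/8)(2/7)(1/6) = 5/168.
Weighting by the prior gives 1/3 · 1/60 = 1/180, 1/3 · 1/56 = 1/168, 1/3 · 5/168 = 5/504; summing to 3/140.
Hence P(jar C | data) = (5/504) / (3/140) = 25/54.

0.463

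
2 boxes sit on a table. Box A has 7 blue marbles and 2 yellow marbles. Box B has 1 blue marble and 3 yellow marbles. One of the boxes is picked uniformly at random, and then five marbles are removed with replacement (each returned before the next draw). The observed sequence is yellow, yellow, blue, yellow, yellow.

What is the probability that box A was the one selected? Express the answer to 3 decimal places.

The likelihood of the observed sequence under each hypothesis: P(data | box A) = (2/9)(2/9)(7/9)(2/9)(2/9) = 0.0018967; P(data | box B) = (3/4)(3/4)(1/4)(3/4)(3/4) = 0.079102.
The prior-weighted likelihoods are 1/2 · 0.0018967 = 0.00094836, 1/2 · 0.079102 = 0.039551; these sum to 0.040499.
By Bayes' rule, P(box A | data) = (0.00094836) / (0.040499) = 0.023417.

0.023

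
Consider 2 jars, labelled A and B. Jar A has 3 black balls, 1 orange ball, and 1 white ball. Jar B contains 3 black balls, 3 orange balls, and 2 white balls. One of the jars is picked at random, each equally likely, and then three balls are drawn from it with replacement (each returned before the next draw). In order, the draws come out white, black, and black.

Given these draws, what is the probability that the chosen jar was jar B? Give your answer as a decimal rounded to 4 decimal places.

0.3281

Compute the likelihood of the observed sequence for each case: P(data | jar A) = (1/5)(3/5)(3/5) = 0.072; P(data | jar B) = (2/8)(3/8)(3/8) = 0.035156.
Multiplying each by its prior: 1/2 · 0.072 = 0.036, 1/2 · 0.035156 = 0.017578; summing to 0.053578.
Hence P(jar B | data) = (0.017578) / (0.053578) = 0.32808.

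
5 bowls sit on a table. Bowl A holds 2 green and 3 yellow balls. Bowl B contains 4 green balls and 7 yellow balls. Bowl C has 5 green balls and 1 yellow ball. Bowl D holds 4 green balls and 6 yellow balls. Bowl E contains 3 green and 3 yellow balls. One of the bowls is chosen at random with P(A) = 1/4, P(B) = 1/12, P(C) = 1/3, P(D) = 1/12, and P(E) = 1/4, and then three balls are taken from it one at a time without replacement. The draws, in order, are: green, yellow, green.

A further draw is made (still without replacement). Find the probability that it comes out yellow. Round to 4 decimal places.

0.4590

Compute the likelihood of the observed sequence for each case: P(data | bowl A) = (2/5)(3/4)(1/3) = 0.1; P(data | bowl B) = (4/11)(7/10)(3/9) = 0.084848; P(data | bowl C) = (5/6)(1/5)(4/4) = 0.16667; P(data | bowl D) = (4/10)(6/9)(3/8) = 0.1; P(data | bowl E) = (3/6)(3/5)(2/4) = 0.15.
Multiplying each by its prior: 1/4 · 0.1 = 0.025, 1/12 · 0.084848 = 0.0070707, 1/3 · 0.16667 = 0.055556, 1/12 · 0.1 = 0.0083333, 1/4 · 0.15 = 0.0375; summing to 0.13346.
The posterior is then P(bowl A | data) = 0.18732, P(bowl B | data) = 0.05298, P(bowl C | data) = 0.41627, P(bowl D | data) = 0.062441, P(bowl E | data) = 0.28098.
So P(yellow next | data) = Σ P(yellow next | H) P(H | data) = (1)(0.18732) + (3/4)(0.05298) + (0)(0.41627) + (5/7)(0.062441) + (2/3)(0.28098) = 0.45898.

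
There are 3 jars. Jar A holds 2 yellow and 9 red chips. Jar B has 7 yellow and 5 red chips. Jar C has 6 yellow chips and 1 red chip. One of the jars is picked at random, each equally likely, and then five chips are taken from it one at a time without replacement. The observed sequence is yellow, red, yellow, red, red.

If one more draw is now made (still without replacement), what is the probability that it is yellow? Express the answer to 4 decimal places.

The likelihood of the observed sequence under each hypothesis: P(data | jar A) = (2/11)(9/10)(1/9)(8/8)(7/7) = 0.018182; P(data | jar B) = (7/12)(5/11)(6/10)(4/9)(3/8) = 0.026515; P(data | jar C) = (6/7)(1/6)(5/5)(0/4) = 0.
Weighting by the prior gives 1/3 · 0.018182 = 0.0060606, 1/3 · 0.026515 = 0.0088384, 1/3 · 0 = 0; with total 0.014899.
The posterior is then P(jar A | data) = 0.40678, P(jar B | data) = 0.59322, P(jar C | data) = 0.
So P(yellow next | data) = Σ P(yellow next | H) P(H | data) = (0)(0.40678) + (5/7)(0.59322) = 0.42373.

0.4237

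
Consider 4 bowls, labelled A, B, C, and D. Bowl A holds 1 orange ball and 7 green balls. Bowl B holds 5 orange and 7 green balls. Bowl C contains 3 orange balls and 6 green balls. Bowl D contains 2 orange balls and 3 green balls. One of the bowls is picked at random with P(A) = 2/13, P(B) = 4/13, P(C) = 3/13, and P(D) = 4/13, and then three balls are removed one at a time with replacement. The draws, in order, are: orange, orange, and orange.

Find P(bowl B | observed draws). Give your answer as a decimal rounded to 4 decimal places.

0.4382

Compute the likelihood of the observed sequence for each case: P(data | bowl A) = (1/8)(1/8)(1/8) = 0.0019531; P(data | bowl B) = (5/12)(5/12)(5/12) = 0.072338; P(data | bowl C) = (3/9)(3/9)(3/9) = 0.037037; P(data | bowl D) = (2/5)(2/5)(2/5) = 0.064.
Multiplying each by its prior: 2/13 · 0.0019531 = 0.00030048, 4/13 · 0.072338 = 0.022258, 3/13 · 0.037037 = 0.008547, 4/13 · 0.064 = 0.019692; with total 0.050798.
By Bayes' rule, P(bowl B | data) = (0.022258) / (0.050798) = 0.43817.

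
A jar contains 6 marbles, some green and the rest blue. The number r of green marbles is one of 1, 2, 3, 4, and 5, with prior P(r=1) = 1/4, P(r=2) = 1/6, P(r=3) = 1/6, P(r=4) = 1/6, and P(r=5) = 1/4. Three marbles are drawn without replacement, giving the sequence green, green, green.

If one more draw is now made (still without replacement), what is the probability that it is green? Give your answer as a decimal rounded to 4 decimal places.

For each hypothesis, P(data | H) works out to: P(data | r = 1) = (1/6)(0/5) = 0; P(data | r = 2) = (2/6)(1/5)(0/4) = 0; P(data | r = 3) = (3/6)(2/5)(1/4) = 1/20; P(data | r = 4) = (4/6)(3/5)(2/4) = 1/5; P(data | r = 5) = (5/6)(4/5)(3/4) = 1/2.
Multiplying each by its prior: 1/4 · 0 = 0, 1/6 · 0 = 0, 1/6 · 1/20 = 1/120, 1/6 · 1/5 = 1/30, 1/4 · 1/2 = 1/8; these sum to 1/6.
The posterior is then P(r = 1 | data) = 0, P(r = 2 | data) = 0, P(r = 3 | data) = 1/20, P(r = 4 | data) = 1/5, P(r = 5 | data) = 3/4.
So P(green next | data) = Σ P(green next | H) P(H | data) = (0)(1/20) + (1/3)(1/5) + (2/3)(3/4) = 17/30.

0.5667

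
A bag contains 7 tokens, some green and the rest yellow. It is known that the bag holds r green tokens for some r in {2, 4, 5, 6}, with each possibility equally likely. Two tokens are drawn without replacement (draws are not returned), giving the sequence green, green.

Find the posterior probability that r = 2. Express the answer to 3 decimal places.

Compute the likelihood of the observed sequence for each case: P(data | r = 2) = (2/7)(1/6) = 1/21; P(data | r = 4) = (4/7)(3/6) = 2/7; P(data | r = 5) = (5/7)(4/6) = 10/21; P(data | r = 6) = (6/7)(5/6) = 5/7.
Multiplying each by its prior: 1/4 · 1/21 = 1/84, 1/4 · 2/7 = 1/14, 1/4 · 10/21 = 5/42, 1/4 · 5/7 = 5/28; with total 8/21.
Therefore the posterior P(r = 2 | data) = (1/84) / (8/21) = 1/32.

0.031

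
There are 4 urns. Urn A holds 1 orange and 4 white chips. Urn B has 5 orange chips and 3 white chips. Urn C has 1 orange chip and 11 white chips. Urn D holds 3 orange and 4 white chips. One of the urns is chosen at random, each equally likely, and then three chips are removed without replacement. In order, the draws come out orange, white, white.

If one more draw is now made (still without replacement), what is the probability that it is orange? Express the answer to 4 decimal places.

0.2888

Compute the likelihood of the observed sequence for each case: P(data | urn A) = (1/5)(4/4)(3/3) = 0.2; P(data | urn B) = (5/8)(3/7)(2/6) = 0.089286; P(data | urn C) = (1/12)(11/11)(10/10) = 0.083333; P(data | urn D) = (3/7)(4/6)(3/5) = 0.17143.
The prior-weighted likelihoods are 1/4 · 0.2 = 0.05, 1/4 · 0.089286 = 0.022321, 1/4 · 0.083333 = 0.020833, 1/4 · 0.17143 = 0.042857; these sum to 0.13601.
Dividing through by the total gives posterior P(urn A | data) = 0.36761, P(urn B | data) = 0.16411, P(urn C | data) = 0.15317, P(urn D | data) = 0.3151.
Averaging over the posterior, P(orange next | data) = (0)(0.36761) + (4/5)(0.16411) + (0)(0.15317) + (1/2)(0.3151) = 0.28884.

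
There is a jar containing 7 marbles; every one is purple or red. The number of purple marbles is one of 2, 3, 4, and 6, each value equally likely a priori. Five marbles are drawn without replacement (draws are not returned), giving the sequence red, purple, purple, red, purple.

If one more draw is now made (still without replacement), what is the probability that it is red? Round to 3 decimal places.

The likelihood of the observed sequence under each hypothesis: P(data | r = 2) = (5/7)(2/6)(1/5)(4/4)(0/3) = 0; P(data | r = 3) = (4/7)(3/6)(2/5)(3/4)(1/3) = 1/35; P(data | r = 4) = (3/7)(4/6)(3/5)(2/4)(2/3) = 2/35; P(data | r = 6) = (1/7)(6/6)(5/5)(0/4) = 0.
Weighting by the prior gives 1/4 · 0 = 0, 1/4 · 1/35 = 1/140, 1/4 · 2/35 = 1/70, 1/4 · 0 = 0; with total 3/140.
The posterior is then P(r = 2 | data) = 0, P(r = 3 | data) = 1/3, P(r = 4 | data) = 2/3, P(r = 6 | data) = 0.
The predictive probability is P(red next | data) = (1)(1/3) + (1/2)(2/3) = 2/3.

0.667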